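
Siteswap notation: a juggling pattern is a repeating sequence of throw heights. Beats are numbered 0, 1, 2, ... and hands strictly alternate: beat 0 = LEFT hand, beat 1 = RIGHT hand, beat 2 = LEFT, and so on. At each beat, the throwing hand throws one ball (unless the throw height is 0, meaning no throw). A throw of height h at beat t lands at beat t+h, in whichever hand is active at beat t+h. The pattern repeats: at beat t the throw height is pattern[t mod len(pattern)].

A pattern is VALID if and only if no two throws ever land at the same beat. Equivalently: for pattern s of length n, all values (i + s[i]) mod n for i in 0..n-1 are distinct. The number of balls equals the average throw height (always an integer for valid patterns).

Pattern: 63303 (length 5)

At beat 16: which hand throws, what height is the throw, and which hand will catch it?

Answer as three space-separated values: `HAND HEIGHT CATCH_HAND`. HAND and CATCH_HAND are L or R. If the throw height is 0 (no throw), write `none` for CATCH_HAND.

Answer: L 3 R

Derivation:
Beat 16: 16 mod 2 = 0, so hand = L
Throw height = pattern[16 mod 5] = pattern[1] = 3
Lands at beat 16+3=19, 19 mod 2 = 1, so catch hand = R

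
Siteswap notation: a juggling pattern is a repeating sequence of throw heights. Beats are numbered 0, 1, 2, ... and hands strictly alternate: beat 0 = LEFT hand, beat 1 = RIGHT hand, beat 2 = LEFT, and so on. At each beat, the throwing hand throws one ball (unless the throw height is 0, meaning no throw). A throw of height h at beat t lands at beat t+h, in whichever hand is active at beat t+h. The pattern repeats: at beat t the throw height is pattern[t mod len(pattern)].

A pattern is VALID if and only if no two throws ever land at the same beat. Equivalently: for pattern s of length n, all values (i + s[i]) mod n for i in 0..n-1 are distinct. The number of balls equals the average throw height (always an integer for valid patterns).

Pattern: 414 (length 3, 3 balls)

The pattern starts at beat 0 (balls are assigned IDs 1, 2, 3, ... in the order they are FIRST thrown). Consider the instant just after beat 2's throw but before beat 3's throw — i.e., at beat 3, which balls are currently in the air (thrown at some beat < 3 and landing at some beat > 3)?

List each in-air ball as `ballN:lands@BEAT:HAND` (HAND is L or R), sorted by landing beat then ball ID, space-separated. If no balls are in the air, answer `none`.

Beat 0 (L): throw ball1 h=4 -> lands@4:L; in-air after throw: [b1@4:L]
Beat 1 (R): throw ball2 h=1 -> lands@2:L; in-air after throw: [b2@2:L b1@4:L]
Beat 2 (L): throw ball2 h=4 -> lands@6:L; in-air after throw: [b1@4:L b2@6:L]
Beat 3 (R): throw ball3 h=4 -> lands@7:R; in-air after throw: [b1@4:L b2@6:L b3@7:R]

Answer: ball1:lands@4:L ball2:lands@6:L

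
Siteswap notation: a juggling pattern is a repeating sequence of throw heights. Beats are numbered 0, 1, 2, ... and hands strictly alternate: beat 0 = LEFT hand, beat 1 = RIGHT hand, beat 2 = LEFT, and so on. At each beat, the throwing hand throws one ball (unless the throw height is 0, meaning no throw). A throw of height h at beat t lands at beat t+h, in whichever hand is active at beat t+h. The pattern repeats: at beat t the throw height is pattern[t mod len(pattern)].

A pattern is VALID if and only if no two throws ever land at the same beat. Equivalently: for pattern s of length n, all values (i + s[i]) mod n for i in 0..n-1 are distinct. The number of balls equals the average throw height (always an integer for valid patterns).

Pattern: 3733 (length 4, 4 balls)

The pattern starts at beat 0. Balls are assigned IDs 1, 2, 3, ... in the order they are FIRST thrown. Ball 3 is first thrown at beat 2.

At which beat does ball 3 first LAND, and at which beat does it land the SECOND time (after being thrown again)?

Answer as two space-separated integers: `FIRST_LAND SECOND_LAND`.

Answer: 5 12

Derivation:
Beat 0 (L): throw ball1 h=3 -> lands@3:R; in-air after throw: [b1@3:R]
Beat 1 (R): throw ball2 h=7 -> lands@8:L; in-air after throw: [b1@3:R b2@8:L]
Beat 2 (L): throw ball3 h=3 -> lands@5:R; in-air after throw: [b1@3:R b3@5:R b2@8:L]
Beat 3 (R): throw ball1 h=3 -> lands@6:L; in-air after throw: [b3@5:R b1@6:L b2@8:L]
Beat 4 (L): throw ball4 h=3 -> lands@7:R; in-air after throw: [b3@5:R b1@6:L b4@7:R b2@8:L]
Beat 5 (R): throw ball3 h=7 -> lands@12:L; in-air after throw: [b1@6:L b4@7:R b2@8:L b3@12:L]
Beat 6 (L): throw ball1 h=3 -> lands@9:R; in-air after throw: [b4@7:R b2@8:L b1@9:R b3@12:L]
Beat 7 (R): throw ball4 h=3 -> lands@10:L; in-air after throw: [b2@8:L b1@9:R b4@10:L b3@12:L]
Beat 8 (L): throw ball2 h=3 -> lands@11:R; in-air after throw: [b1@9:R b4@10:L b2@11:R b3@12:L]
Beat 9 (R): throw ball1 h=7 -> lands@16:L; in-air after throw: [b4@10:L b2@11:R b3@12:L b1@16:L]
Beat 10 (L): throw ball4 h=3 -> lands@13:R; in-air after throw: [b2@11:R b3@12:L b4@13:R b1@16:L]
Beat 11 (R): throw ball2 h=3 -> lands@14:L; in-air after throw: [b3@12:L b4@13:R b2@14:L b1@16:L]
Beat 12 (L): throw ball3 h=3 -> lands@15:R; in-air after throw: [b4@13:R b2@14:L b3@15:R b1@16:L]
Ball 3: thrown@2 h=3 -> first land @5; rethrown@5 h=7 -> second land @12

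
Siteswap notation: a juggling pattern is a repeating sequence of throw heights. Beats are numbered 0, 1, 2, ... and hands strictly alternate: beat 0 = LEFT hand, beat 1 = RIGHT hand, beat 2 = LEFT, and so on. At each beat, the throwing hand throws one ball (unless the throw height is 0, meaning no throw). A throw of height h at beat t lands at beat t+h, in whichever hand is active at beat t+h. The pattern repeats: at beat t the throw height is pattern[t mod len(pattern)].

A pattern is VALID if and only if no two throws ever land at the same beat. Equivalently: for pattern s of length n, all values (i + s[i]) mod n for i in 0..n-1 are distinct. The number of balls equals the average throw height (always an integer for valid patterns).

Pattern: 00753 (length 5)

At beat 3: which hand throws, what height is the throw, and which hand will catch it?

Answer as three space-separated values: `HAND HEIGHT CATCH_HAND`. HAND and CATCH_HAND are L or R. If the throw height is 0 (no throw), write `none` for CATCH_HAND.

Answer: R 5 L

Derivation:
Beat 3: 3 mod 2 = 1, so hand = R
Throw height = pattern[3 mod 5] = pattern[3] = 5
Lands at beat 3+5=8, 8 mod 2 = 0, so catch hand = L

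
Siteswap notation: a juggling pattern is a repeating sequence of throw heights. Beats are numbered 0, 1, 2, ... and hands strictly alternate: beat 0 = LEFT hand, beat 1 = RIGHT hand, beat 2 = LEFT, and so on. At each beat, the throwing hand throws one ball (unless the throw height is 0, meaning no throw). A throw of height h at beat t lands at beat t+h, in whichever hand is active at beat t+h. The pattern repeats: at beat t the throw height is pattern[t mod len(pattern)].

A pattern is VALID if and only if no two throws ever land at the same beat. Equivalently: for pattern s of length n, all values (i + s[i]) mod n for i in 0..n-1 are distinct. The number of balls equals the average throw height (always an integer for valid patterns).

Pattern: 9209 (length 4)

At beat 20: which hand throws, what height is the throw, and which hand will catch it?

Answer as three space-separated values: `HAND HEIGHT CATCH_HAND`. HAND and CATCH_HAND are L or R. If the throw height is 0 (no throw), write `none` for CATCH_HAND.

Answer: L 9 R

Derivation:
Beat 20: 20 mod 2 = 0, so hand = L
Throw height = pattern[20 mod 4] = pattern[0] = 9
Lands at beat 20+9=29, 29 mod 2 = 1, so catch hand = R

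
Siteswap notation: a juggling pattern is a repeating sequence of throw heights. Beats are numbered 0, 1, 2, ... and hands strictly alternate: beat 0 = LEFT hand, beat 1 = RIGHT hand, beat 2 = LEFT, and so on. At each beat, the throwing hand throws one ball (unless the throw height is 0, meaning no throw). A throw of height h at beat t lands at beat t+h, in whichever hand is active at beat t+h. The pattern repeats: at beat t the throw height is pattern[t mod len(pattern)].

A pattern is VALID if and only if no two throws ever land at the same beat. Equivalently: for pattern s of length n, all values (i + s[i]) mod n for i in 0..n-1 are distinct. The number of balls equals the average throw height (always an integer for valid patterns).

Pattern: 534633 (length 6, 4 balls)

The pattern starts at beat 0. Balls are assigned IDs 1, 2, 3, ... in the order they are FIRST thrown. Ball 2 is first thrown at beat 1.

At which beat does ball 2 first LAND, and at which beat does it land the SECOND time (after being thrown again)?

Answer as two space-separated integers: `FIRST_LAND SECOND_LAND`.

Answer: 4 7

Derivation:
Beat 0 (L): throw ball1 h=5 -> lands@5:R; in-air after throw: [b1@5:R]
Beat 1 (R): throw ball2 h=3 -> lands@4:L; in-air after throw: [b2@4:L b1@5:R]
Beat 2 (L): throw ball3 h=4 -> lands@6:L; in-air after throw: [b2@4:L b1@5:R b3@6:L]
Beat 3 (R): throw ball4 h=6 -> lands@9:R; in-air after throw: [b2@4:L b1@5:R b3@6:L b4@9:R]
Beat 4 (L): throw ball2 h=3 -> lands@7:R; in-air after throw: [b1@5:R b3@6:L b2@7:R b4@9:R]
Beat 5 (R): throw ball1 h=3 -> lands@8:L; in-air after throw: [b3@6:L b2@7:R b1@8:L b4@9:R]
Beat 6 (L): throw ball3 h=5 -> lands@11:R; in-air after throw: [b2@7:R b1@8:L b4@9:R b3@11:R]
Beat 7 (R): throw ball2 h=3 -> lands@10:L; in-air after throw: [b1@8:L b4@9:R b2@10:L b3@11:R]
Ball 2: thrown@1 h=3 -> first land @4; rethrown@4 h=3 -> second land @7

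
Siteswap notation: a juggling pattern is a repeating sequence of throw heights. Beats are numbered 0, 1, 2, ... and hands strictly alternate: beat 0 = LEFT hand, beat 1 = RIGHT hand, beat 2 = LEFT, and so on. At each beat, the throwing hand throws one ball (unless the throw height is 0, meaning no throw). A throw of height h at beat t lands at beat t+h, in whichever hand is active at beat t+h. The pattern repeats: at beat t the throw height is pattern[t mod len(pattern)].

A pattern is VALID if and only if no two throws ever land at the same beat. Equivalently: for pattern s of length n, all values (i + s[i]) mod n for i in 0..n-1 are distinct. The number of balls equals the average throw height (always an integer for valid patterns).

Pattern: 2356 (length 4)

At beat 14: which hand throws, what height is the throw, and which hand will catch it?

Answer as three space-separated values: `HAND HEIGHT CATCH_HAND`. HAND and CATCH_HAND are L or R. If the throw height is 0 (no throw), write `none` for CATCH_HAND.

Answer: L 5 R

Derivation:
Beat 14: 14 mod 2 = 0, so hand = L
Throw height = pattern[14 mod 4] = pattern[2] = 5
Lands at beat 14+5=19, 19 mod 2 = 1, so catch hand = R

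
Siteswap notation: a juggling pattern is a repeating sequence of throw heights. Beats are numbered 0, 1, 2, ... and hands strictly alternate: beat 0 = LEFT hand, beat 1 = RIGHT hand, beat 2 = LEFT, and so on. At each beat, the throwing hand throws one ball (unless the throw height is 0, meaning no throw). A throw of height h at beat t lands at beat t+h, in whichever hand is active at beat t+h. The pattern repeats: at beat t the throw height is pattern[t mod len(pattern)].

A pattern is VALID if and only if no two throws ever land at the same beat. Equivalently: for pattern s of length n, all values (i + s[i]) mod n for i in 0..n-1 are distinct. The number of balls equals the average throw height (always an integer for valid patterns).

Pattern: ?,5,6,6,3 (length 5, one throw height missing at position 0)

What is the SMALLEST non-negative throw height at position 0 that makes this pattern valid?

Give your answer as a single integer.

Answer: 0

Derivation:
i=0: s[i]=? (unknown)
i=1: (1 + 5) mod 5 = 1
i=2: (2 + 6) mod 5 = 3
i=3: (3 + 6) mod 5 = 4
i=4: (4 + 3) mod 5 = 2
Known residues: [1, 2, 3, 4]; need a permutation of 0..4, so missing residue r = 0
Need (0 + s) mod 5 = 0; smallest s = (0 - 0) mod 5 = 0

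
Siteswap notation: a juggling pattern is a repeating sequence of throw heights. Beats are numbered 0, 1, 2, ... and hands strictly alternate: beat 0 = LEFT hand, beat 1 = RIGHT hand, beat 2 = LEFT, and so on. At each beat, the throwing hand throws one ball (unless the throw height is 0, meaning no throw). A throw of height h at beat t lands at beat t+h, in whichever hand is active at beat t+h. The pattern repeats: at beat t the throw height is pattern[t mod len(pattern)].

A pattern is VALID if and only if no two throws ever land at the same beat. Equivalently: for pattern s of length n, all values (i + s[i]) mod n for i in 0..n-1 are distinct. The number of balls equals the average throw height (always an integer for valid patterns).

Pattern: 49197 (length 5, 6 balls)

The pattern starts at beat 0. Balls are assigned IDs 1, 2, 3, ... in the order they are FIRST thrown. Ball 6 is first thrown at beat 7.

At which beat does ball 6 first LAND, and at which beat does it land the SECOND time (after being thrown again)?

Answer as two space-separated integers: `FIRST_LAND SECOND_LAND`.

Beat 0 (L): throw ball1 h=4 -> lands@4:L; in-air after throw: [b1@4:L]
Beat 1 (R): throw ball2 h=9 -> lands@10:L; in-air after throw: [b1@4:L b2@10:L]
Beat 2 (L): throw ball3 h=1 -> lands@3:R; in-air after throw: [b3@3:R b1@4:L b2@10:L]
Beat 3 (R): throw ball3 h=9 -> lands@12:L; in-air after throw: [b1@4:L b2@10:L b3@12:L]
Beat 4 (L): throw ball1 h=7 -> lands@11:R; in-air after throw: [b2@10:L b1@11:R b3@12:L]
Beat 5 (R): throw ball4 h=4 -> lands@9:R; in-air after throw: [b4@9:R b2@10:L b1@11:R b3@12:L]
Beat 6 (L): throw ball5 h=9 -> lands@15:R; in-air after throw: [b4@9:R b2@10:L b1@11:R b3@12:L b5@15:R]
Beat 7 (R): throw ball6 h=1 -> lands@8:L; in-air after throw: [b6@8:L b4@9:R b2@10:L b1@11:R b3@12:L b5@15:R]
Beat 8 (L): throw ball6 h=9 -> lands@17:R; in-air after throw: [b4@9:R b2@10:L b1@11:R b3@12:L b5@15:R b6@17:R]
Beat 9 (R): throw ball4 h=7 -> lands@16:L; in-air after throw: [b2@10:L b1@11:R b3@12:L b5@15:R b4@16:L b6@17:R]
Beat 10 (L): throw ball2 h=4 -> lands@14:L; in-air after throw: [b1@11:R b3@12:L b2@14:L b5@15:R b4@16:L b6@17:R]
Beat 11 (R): throw ball1 h=9 -> lands@20:L; in-air after throw: [b3@12:L b2@14:L b5@15:R b4@16:L b6@17:R b1@20:L]
Beat 12 (L): throw ball3 h=1 -> lands@13:R; in-air after throw: [b3@13:R b2@14:L b5@15:R b4@16:L b6@17:R b1@20:L]
Beat 13 (R): throw ball3 h=9 -> lands@22:L; in-air after throw: [b2@14:L b5@15:R b4@16:L b6@17:R b1@20:L b3@22:L]
Beat 14 (L): throw ball2 h=7 -> lands@21:R; in-air after throw: [b5@15:R b4@16:L b6@17:R b1@20:L b2@21:R b3@22:L]
Beat 15 (R): throw ball5 h=4 -> lands@19:R; in-air after throw: [b4@16:L b6@17:R b5@19:R b1@20:L b2@21:R b3@22:L]
Beat 16 (L): throw ball4 h=9 -> lands@25:R; in-air after throw: [b6@17:R b5@19:R b1@20:L b2@21:R b3@22:L b4@25:R]
Ball 6: thrown@7 h=1 -> first land @8; rethrown@8 h=9 -> second land @17

Answer: 8 17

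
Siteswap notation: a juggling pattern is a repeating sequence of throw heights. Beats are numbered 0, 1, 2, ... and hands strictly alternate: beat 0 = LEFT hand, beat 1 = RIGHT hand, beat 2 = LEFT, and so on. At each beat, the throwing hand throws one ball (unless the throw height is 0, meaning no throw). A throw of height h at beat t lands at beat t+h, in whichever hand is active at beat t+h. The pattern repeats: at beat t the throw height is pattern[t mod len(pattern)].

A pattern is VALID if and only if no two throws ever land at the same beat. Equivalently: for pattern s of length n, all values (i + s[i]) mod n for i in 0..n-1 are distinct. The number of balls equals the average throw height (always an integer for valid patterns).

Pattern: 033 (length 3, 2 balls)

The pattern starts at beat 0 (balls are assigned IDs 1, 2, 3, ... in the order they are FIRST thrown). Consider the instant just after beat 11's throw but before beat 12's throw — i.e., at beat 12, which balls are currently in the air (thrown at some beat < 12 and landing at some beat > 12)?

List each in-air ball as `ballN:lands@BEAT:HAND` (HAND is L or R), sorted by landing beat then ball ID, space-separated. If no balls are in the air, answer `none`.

Beat 1 (R): throw ball1 h=3 -> lands@4:L; in-air after throw: [b1@4:L]
Beat 2 (L): throw ball2 h=3 -> lands@5:R; in-air after throw: [b1@4:L b2@5:R]
Beat 4 (L): throw ball1 h=3 -> lands@7:R; in-air after throw: [b2@5:R b1@7:R]
Beat 5 (R): throw ball2 h=3 -> lands@8:L; in-air after throw: [b1@7:R b2@8:L]
Beat 7 (R): throw ball1 h=3 -> lands@10:L; in-air after throw: [b2@8:L b1@10:L]
Beat 8 (L): throw ball2 h=3 -> lands@11:R; in-air after throw: [b1@10:L b2@11:R]
Beat 10 (L): throw ball1 h=3 -> lands@13:R; in-air after throw: [b2@11:R b1@13:R]
Beat 11 (R): throw ball2 h=3 -> lands@14:L; in-air after throw: [b1@13:R b2@14:L]

Answer: ball1:lands@13:R ball2:lands@14:L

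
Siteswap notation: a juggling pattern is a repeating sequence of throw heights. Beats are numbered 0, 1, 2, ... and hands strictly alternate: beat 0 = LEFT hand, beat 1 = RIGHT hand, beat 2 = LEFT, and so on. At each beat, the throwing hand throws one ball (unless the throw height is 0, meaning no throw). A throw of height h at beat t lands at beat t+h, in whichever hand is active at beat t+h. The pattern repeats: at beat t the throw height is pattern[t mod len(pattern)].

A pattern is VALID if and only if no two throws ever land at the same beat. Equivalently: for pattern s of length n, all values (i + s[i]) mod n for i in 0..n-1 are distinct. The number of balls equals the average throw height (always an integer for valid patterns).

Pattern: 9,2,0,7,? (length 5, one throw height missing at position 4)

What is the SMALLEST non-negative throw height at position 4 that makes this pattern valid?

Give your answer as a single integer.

Answer: 2

Derivation:
i=0: (0 + 9) mod 5 = 4
i=1: (1 + 2) mod 5 = 3
i=2: (2 + 0) mod 5 = 2
i=3: (3 + 7) mod 5 = 0
i=4: s[i]=? (unknown)
Known residues: [0, 2, 3, 4]; need a permutation of 0..4, so missing residue r = 1
Need (4 + s) mod 5 = 1; smallest s = (1 - 4) mod 5 = 2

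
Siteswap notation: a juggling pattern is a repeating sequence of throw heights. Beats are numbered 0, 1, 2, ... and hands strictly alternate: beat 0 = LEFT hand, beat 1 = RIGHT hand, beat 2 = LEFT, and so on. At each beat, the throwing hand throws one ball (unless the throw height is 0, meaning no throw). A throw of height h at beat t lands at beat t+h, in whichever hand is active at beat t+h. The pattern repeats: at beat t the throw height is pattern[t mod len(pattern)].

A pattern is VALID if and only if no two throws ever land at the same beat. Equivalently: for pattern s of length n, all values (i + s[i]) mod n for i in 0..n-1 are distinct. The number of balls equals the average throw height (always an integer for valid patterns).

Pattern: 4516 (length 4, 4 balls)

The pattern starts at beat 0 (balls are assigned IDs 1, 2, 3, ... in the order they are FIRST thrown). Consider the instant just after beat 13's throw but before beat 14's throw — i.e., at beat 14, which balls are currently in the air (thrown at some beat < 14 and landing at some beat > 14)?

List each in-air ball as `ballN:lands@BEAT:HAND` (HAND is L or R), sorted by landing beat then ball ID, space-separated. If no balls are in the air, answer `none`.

Beat 0 (L): throw ball1 h=4 -> lands@4:L; in-air after throw: [b1@4:L]
Beat 1 (R): throw ball2 h=5 -> lands@6:L; in-air after throw: [b1@4:L b2@6:L]
Beat 2 (L): throw ball3 h=1 -> lands@3:R; in-air after throw: [b3@3:R b1@4:L b2@6:L]
Beat 3 (R): throw ball3 h=6 -> lands@9:R; in-air after throw: [b1@4:L b2@6:L b3@9:R]
Beat 4 (L): throw ball1 h=4 -> lands@8:L; in-air after throw: [b2@6:L b1@8:L b3@9:R]
Beat 5 (R): throw ball4 h=5 -> lands@10:L; in-air after throw: [b2@6:L b1@8:L b3@9:R b4@10:L]
Beat 6 (L): throw ball2 h=1 -> lands@7:R; in-air after throw: [b2@7:R b1@8:L b3@9:R b4@10:L]
Beat 7 (R): throw ball2 h=6 -> lands@13:R; in-air after throw: [b1@8:L b3@9:R b4@10:L b2@13:R]
Beat 8 (L): throw ball1 h=4 -> lands@12:L; in-air after throw: [b3@9:R b4@10:L b1@12:L b2@13:R]
Beat 9 (R): throw ball3 h=5 -> lands@14:L; in-air after throw: [b4@10:L b1@12:L b2@13:R b3@14:L]
Beat 10 (L): throw ball4 h=1 -> lands@11:R; in-air after throw: [b4@11:R b1@12:L b2@13:R b3@14:L]
Beat 11 (R): throw ball4 h=6 -> lands@17:R; in-air after throw: [b1@12:L b2@13:R b3@14:L b4@17:R]
Beat 12 (L): throw ball1 h=4 -> lands@16:L; in-air after throw: [b2@13:R b3@14:L b1@16:L b4@17:R]
Beat 13 (R): throw ball2 h=5 -> lands@18:L; in-air after throw: [b3@14:L b1@16:L b4@17:R b2@18:L]
Beat 14 (L): throw ball3 h=1 -> lands@15:R; in-air after throw: [b3@15:R b1@16:L b4@17:R b2@18:L]

Answer: ball1:lands@16:L ball4:lands@17:R ball2:lands@18:L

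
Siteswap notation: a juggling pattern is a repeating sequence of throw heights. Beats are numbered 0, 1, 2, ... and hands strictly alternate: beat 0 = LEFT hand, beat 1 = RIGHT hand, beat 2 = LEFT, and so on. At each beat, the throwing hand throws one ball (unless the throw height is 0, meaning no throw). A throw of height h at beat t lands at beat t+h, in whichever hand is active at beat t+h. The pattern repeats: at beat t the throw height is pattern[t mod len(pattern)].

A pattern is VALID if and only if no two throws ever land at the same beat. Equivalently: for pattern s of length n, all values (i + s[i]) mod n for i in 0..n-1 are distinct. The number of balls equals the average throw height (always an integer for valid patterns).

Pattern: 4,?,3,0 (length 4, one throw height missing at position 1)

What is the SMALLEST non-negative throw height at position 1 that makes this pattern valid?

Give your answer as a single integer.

i=0: (0 + 4) mod 4 = 0
i=1: s[i]=? (unknown)
i=2: (2 + 3) mod 4 = 1
i=3: (3 + 0) mod 4 = 3
Known residues: [0, 1, 3]; need a permutation of 0..3, so missing residue r = 2
Need (1 + s) mod 4 = 2; smallest s = (2 - 1) mod 4 = 1

Answer: 1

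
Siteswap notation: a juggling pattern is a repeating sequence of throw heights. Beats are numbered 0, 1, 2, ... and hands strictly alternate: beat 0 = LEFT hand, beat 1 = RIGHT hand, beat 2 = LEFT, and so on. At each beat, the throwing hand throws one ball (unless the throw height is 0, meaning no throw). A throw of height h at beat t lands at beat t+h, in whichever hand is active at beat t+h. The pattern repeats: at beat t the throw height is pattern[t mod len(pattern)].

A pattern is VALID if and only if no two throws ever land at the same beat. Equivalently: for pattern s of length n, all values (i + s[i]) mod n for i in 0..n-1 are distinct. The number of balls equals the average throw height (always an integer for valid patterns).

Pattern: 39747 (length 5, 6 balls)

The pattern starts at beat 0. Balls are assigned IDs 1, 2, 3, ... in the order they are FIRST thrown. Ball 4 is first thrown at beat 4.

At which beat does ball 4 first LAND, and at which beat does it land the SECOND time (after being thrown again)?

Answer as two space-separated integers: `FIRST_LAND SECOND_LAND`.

Beat 0 (L): throw ball1 h=3 -> lands@3:R; in-air after throw: [b1@3:R]
Beat 1 (R): throw ball2 h=9 -> lands@10:L; in-air after throw: [b1@3:R b2@10:L]
Beat 2 (L): throw ball3 h=7 -> lands@9:R; in-air after throw: [b1@3:R b3@9:R b2@10:L]
Beat 3 (R): throw ball1 h=4 -> lands@7:R; in-air after throw: [b1@7:R b3@9:R b2@10:L]
Beat 4 (L): throw ball4 h=7 -> lands@11:R; in-air after throw: [b1@7:R b3@9:R b2@10:L b4@11:R]
Beat 5 (R): throw ball5 h=3 -> lands@8:L; in-air after throw: [b1@7:R b5@8:L b3@9:R b2@10:L b4@11:R]
Beat 6 (L): throw ball6 h=9 -> lands@15:R; in-air after throw: [b1@7:R b5@8:L b3@9:R b2@10:L b4@11:R b6@15:R]
Beat 7 (R): throw ball1 h=7 -> lands@14:L; in-air after throw: [b5@8:L b3@9:R b2@10:L b4@11:R b1@14:L b6@15:R]
Beat 8 (L): throw ball5 h=4 -> lands@12:L; in-air after throw: [b3@9:R b2@10:L b4@11:R b5@12:L b1@14:L b6@15:R]
Beat 9 (R): throw ball3 h=7 -> lands@16:L; in-air after throw: [b2@10:L b4@11:R b5@12:L b1@14:L b6@15:R b3@16:L]
Beat 10 (L): throw ball2 h=3 -> lands@13:R; in-air after throw: [b4@11:R b5@12:L b2@13:R b1@14:L b6@15:R b3@16:L]
Beat 11 (R): throw ball4 h=9 -> lands@20:L; in-air after throw: [b5@12:L b2@13:R b1@14:L b6@15:R b3@16:L b4@20:L]
Beat 12 (L): throw ball5 h=7 -> lands@19:R; in-air after throw: [b2@13:R b1@14:L b6@15:R b3@16:L b5@19:R b4@20:L]
Beat 13 (R): throw ball2 h=4 -> lands@17:R; in-air after throw: [b1@14:L b6@15:R b3@16:L b2@17:R b5@19:R b4@20:L]
Beat 14 (L): throw ball1 h=7 -> lands@21:R; in-air after throw: [b6@15:R b3@16:L b2@17:R b5@19:R b4@20:L b1@21:R]
Beat 15 (R): throw ball6 h=3 -> lands@18:L; in-air after throw: [b3@16:L b2@17:R b6@18:L b5@19:R b4@20:L b1@21:R]
Beat 16 (L): throw ball3 h=9 -> lands@25:R; in-air after throw: [b2@17:R b6@18:L b5@19:R b4@20:L b1@21:R b3@25:R]
Beat 17 (R): throw ball2 h=7 -> lands@24:L; in-air after throw: [b6@18:L b5@19:R b4@20:L b1@21:R b2@24:L b3@25:R]
Beat 18 (L): throw ball6 h=4 -> lands@22:L; in-air after throw: [b5@19:R b4@20:L b1@21:R b6@22:L b2@24:L b3@25:R]
Beat 19 (R): throw ball5 h=7 -> lands@26:L; in-air after throw: [b4@20:L b1@21:R b6@22:L b2@24:L b3@25:R b5@26:L]
Beat 20 (L): throw ball4 h=3 -> lands@23:R; in-air after throw: [b1@21:R b6@22:L b4@23:R b2@24:L b3@25:R b5@26:L]
Ball 4: thrown@4 h=7 -> first land @11; rethrown@11 h=9 -> second land @20

Answer: 11 20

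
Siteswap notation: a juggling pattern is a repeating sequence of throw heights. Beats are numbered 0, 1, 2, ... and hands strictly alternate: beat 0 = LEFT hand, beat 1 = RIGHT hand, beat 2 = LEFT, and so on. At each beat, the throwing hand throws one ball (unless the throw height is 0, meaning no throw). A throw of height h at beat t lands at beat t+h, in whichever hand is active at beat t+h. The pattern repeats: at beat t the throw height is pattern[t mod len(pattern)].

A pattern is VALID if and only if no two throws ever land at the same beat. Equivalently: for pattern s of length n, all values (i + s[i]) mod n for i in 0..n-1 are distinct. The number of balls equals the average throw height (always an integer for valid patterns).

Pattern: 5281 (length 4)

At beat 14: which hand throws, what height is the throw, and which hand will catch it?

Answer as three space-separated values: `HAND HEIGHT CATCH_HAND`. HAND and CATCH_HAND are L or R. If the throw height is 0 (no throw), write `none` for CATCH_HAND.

Answer: L 8 L

Derivation:
Beat 14: 14 mod 2 = 0, so hand = L
Throw height = pattern[14 mod 4] = pattern[2] = 8
Lands at beat 14+8=22, 22 mod 2 = 0, so catch hand = L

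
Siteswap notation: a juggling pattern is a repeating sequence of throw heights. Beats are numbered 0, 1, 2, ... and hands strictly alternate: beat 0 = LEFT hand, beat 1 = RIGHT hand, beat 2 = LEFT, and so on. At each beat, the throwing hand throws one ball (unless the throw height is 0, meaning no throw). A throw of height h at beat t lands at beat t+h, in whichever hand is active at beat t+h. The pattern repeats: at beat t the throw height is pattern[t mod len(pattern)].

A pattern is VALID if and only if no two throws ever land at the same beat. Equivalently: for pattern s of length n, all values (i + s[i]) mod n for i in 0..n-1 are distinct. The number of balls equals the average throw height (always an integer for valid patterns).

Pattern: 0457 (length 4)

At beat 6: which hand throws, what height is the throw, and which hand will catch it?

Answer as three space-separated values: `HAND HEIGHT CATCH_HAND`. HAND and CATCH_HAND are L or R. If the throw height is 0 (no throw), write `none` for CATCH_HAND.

Beat 6: 6 mod 2 = 0, so hand = L
Throw height = pattern[6 mod 4] = pattern[2] = 5
Lands at beat 6+5=11, 11 mod 2 = 1, so catch hand = R

Answer: L 5 R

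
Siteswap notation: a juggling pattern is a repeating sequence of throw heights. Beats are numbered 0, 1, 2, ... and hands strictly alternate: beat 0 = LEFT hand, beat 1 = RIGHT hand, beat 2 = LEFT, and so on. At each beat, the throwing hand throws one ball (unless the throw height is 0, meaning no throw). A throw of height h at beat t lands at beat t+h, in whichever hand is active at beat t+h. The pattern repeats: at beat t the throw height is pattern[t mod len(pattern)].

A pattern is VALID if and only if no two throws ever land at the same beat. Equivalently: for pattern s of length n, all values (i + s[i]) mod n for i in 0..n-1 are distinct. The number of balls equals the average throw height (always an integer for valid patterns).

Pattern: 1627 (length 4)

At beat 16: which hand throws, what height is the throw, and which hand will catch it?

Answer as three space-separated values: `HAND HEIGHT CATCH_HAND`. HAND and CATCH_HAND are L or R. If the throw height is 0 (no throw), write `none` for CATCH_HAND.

Beat 16: 16 mod 2 = 0, so hand = L
Throw height = pattern[16 mod 4] = pattern[0] = 1
Lands at beat 16+1=17, 17 mod 2 = 1, so catch hand = R

Answer: L 1 R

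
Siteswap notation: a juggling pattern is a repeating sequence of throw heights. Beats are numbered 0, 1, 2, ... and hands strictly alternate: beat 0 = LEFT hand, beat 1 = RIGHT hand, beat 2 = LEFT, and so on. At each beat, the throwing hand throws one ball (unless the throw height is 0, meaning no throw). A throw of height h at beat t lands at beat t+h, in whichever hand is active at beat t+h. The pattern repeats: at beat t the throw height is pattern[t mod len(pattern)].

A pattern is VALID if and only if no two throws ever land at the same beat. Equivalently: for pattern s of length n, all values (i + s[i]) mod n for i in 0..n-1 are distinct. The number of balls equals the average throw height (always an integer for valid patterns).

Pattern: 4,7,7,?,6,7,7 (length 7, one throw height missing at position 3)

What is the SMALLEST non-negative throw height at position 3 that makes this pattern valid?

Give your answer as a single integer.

Answer: 4

Derivation:
i=0: (0 + 4) mod 7 = 4
i=1: (1 + 7) mod 7 = 1
i=2: (2 + 7) mod 7 = 2
i=3: s[i]=? (unknown)
i=4: (4 + 6) mod 7 = 3
i=5: (5 + 7) mod 7 = 5
i=6: (6 + 7) mod 7 = 6
Known residues: [1, 2, 3, 4, 5, 6]; need a permutation of 0..6, so missing residue r = 0
Need (3 + s) mod 7 = 0; smallest s = (0 - 3) mod 7 = 4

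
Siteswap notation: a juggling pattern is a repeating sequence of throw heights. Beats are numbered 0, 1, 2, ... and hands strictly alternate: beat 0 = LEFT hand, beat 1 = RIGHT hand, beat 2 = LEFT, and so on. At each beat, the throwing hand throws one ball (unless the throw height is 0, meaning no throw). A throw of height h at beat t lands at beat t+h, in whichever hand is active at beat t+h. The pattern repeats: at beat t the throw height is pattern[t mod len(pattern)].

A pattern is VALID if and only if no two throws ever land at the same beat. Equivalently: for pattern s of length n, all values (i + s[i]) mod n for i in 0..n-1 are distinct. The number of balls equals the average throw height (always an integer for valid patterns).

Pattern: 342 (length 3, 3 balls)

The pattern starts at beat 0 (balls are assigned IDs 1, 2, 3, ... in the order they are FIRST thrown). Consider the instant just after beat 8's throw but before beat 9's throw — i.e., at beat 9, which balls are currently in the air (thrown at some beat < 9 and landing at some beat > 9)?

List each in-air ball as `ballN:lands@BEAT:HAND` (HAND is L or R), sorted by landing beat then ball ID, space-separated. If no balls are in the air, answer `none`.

Beat 0 (L): throw ball1 h=3 -> lands@3:R; in-air after throw: [b1@3:R]
Beat 1 (R): throw ball2 h=4 -> lands@5:R; in-air after throw: [b1@3:R b2@5:R]
Beat 2 (L): throw ball3 h=2 -> lands@4:L; in-air after throw: [b1@3:R b3@4:L b2@5:R]
Beat 3 (R): throw ball1 h=3 -> lands@6:L; in-air after throw: [b3@4:L b2@5:R b1@6:L]
Beat 4 (L): throw ball3 h=4 -> lands@8:L; in-air after throw: [b2@5:R b1@6:L b3@8:L]
Beat 5 (R): throw ball2 h=2 -> lands@7:R; in-air after throw: [b1@6:L b2@7:R b3@8:L]
Beat 6 (L): throw ball1 h=3 -> lands@9:R; in-air after throw: [b2@7:R b3@8:L b1@9:R]
Beat 7 (R): throw ball2 h=4 -> lands@11:R; in-air after throw: [b3@8:L b1@9:R b2@11:R]
Beat 8 (L): throw ball3 h=2 -> lands@10:L; in-air after throw: [b1@9:R b3@10:L b2@11:R]
Beat 9 (R): throw ball1 h=3 -> lands@12:L; in-air after throw: [b3@10:L b2@11:R b1@12:L]

Answer: ball3:lands@10:L ball2:lands@11:R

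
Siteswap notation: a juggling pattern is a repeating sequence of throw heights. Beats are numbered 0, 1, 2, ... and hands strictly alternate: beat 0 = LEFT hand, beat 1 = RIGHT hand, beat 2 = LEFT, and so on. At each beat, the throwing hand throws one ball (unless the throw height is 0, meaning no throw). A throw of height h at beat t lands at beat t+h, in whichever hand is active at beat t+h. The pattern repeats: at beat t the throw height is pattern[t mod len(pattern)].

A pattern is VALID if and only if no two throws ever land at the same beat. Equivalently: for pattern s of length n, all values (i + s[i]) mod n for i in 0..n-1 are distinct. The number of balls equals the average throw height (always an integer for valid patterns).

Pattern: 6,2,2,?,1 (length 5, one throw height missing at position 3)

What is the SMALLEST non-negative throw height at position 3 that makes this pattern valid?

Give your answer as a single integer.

i=0: (0 + 6) mod 5 = 1
i=1: (1 + 2) mod 5 = 3
i=2: (2 + 2) mod 5 = 4
i=3: s[i]=? (unknown)
i=4: (4 + 1) mod 5 = 0
Known residues: [0, 1, 3, 4]; need a permutation of 0..4, so missing residue r = 2
Need (3 + s) mod 5 = 2; smallest s = (2 - 3) mod 5 = 4

Answer: 4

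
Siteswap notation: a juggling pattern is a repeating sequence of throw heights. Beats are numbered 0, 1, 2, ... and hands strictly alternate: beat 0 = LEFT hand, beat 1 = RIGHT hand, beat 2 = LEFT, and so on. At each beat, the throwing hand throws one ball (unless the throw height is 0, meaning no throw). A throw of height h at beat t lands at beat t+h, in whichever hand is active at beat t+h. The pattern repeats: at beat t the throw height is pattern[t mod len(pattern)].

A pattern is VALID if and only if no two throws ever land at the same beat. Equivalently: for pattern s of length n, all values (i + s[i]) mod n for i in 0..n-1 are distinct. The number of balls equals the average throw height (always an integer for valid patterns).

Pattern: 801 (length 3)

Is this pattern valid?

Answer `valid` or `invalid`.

i=0: (i + s[i]) mod n = (0 + 8) mod 3 = 2
i=1: (i + s[i]) mod n = (1 + 0) mod 3 = 1
i=2: (i + s[i]) mod n = (2 + 1) mod 3 = 0
Residues: [2, 1, 0], distinct: True

Answer: valid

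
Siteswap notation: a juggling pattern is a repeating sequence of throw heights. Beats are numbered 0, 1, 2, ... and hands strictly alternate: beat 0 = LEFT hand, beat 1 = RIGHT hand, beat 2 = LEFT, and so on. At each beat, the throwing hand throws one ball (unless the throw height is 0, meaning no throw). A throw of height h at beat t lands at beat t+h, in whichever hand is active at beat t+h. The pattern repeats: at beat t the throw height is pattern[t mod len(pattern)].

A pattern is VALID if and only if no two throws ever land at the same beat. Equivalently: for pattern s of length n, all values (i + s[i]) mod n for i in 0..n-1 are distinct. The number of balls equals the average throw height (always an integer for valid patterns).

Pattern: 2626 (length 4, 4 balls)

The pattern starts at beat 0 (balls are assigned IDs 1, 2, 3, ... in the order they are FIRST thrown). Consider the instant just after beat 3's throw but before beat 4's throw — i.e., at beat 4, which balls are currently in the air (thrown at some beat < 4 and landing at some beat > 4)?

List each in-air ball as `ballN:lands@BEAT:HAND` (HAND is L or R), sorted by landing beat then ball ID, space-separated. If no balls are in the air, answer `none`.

Answer: ball2:lands@7:R ball3:lands@9:R

Derivation:
Beat 0 (L): throw ball1 h=2 -> lands@2:L; in-air after throw: [b1@2:L]
Beat 1 (R): throw ball2 h=6 -> lands@7:R; in-air after throw: [b1@2:L b2@7:R]
Beat 2 (L): throw ball1 h=2 -> lands@4:L; in-air after throw: [b1@4:L b2@7:R]
Beat 3 (R): throw ball3 h=6 -> lands@9:R; in-air after throw: [b1@4:L b2@7:R b3@9:R]
Beat 4 (L): throw ball1 h=2 -> lands@6:L; in-air after throw: [b1@6:L b2@7:R b3@9:R]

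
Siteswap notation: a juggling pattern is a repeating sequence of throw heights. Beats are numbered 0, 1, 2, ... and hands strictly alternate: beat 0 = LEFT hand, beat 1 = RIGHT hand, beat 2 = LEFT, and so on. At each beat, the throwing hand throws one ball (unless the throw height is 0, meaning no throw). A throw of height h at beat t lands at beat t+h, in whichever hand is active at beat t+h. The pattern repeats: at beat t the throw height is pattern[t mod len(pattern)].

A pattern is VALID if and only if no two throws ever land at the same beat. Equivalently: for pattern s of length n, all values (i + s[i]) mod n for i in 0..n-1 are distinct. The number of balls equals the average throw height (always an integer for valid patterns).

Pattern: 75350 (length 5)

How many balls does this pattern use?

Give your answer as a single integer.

Pattern = [7, 5, 3, 5, 0], length n = 5
  position 0: throw height = 7, running sum = 7
  position 1: throw height = 5, running sum = 12
  position 2: throw height = 3, running sum = 15
  position 3: throw height = 5, running sum = 20
  position 4: throw height = 0, running sum = 20
Total sum = 20; balls = sum / n = 20 / 5 = 4

Answer: 4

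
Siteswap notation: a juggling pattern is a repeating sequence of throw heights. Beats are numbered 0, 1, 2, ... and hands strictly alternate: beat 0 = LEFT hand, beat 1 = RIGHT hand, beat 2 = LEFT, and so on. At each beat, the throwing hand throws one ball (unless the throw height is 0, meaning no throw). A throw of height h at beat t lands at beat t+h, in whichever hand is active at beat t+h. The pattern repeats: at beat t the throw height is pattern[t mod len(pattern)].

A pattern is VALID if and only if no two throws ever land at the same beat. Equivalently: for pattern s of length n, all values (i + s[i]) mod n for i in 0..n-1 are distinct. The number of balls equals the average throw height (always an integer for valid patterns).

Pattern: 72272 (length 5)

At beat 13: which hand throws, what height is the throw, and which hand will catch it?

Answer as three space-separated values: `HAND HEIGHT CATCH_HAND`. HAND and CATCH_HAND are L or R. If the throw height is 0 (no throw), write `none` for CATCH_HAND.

Answer: R 7 L

Derivation:
Beat 13: 13 mod 2 = 1, so hand = R
Throw height = pattern[13 mod 5] = pattern[3] = 7
Lands at beat 13+7=20, 20 mod 2 = 0, so catch hand = L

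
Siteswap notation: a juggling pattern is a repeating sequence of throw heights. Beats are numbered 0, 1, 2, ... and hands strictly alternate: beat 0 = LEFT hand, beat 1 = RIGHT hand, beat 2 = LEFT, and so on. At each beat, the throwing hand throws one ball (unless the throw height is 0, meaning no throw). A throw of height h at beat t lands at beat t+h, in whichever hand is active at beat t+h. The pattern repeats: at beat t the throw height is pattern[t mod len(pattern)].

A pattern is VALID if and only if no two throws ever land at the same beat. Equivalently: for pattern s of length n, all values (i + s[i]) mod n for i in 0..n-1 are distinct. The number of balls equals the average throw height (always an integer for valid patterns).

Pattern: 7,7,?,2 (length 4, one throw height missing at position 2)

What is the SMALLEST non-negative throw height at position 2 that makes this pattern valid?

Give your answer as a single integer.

i=0: (0 + 7) mod 4 = 3
i=1: (1 + 7) mod 4 = 0
i=2: s[i]=? (unknown)
i=3: (3 + 2) mod 4 = 1
Known residues: [0, 1, 3]; need a permutation of 0..3, so missing residue r = 2
Need (2 + s) mod 4 = 2; smallest s = (2 - 2) mod 4 = 0

Answer: 0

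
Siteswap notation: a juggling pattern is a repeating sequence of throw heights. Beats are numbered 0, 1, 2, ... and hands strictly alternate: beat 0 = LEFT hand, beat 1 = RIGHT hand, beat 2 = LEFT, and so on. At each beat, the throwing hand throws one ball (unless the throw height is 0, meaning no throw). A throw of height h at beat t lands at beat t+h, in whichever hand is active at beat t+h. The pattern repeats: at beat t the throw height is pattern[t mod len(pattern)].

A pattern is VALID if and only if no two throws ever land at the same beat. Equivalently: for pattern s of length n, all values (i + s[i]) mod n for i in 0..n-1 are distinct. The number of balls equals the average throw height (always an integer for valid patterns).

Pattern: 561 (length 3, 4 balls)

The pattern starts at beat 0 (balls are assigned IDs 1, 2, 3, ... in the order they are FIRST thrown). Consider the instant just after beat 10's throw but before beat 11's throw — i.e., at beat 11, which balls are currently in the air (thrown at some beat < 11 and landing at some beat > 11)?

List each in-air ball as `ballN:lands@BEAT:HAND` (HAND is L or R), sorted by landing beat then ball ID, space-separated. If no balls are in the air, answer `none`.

Answer: ball2:lands@13:R ball3:lands@14:L ball4:lands@16:L

Derivation:
Beat 0 (L): throw ball1 h=5 -> lands@5:R; in-air after throw: [b1@5:R]
Beat 1 (R): throw ball2 h=6 -> lands@7:R; in-air after throw: [b1@5:R b2@7:R]
Beat 2 (L): throw ball3 h=1 -> lands@3:R; in-air after throw: [b3@3:R b1@5:R b2@7:R]
Beat 3 (R): throw ball3 h=5 -> lands@8:L; in-air after throw: [b1@5:R b2@7:R b3@8:L]
Beat 4 (L): throw ball4 h=6 -> lands@10:L; in-air after throw: [b1@5:R b2@7:R b3@8:L b4@10:L]
Beat 5 (R): throw ball1 h=1 -> lands@6:L; in-air after throw: [b1@6:L b2@7:R b3@8:L b4@10:L]
Beat 6 (L): throw ball1 h=5 -> lands@11:R; in-air after throw: [b2@7:R b3@8:L b4@10:L b1@11:R]
Beat 7 (R): throw ball2 h=6 -> lands@13:R; in-air after throw: [b3@8:L b4@10:L b1@11:R b2@13:R]
Beat 8 (L): throw ball3 h=1 -> lands@9:R; in-air after throw: [b3@9:R b4@10:L b1@11:R b2@13:R]
Beat 9 (R): throw ball3 h=5 -> lands@14:L; in-air after throw: [b4@10:L b1@11:R b2@13:R b3@14:L]
Beat 10 (L): throw ball4 h=6 -> lands@16:L; in-air after throw: [b1@11:R b2@13:R b3@14:L b4@16:L]
Beat 11 (R): throw ball1 h=1 -> lands@12:L; in-air after throw: [b1@12:L b2@13:R b3@14:L b4@16:L]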